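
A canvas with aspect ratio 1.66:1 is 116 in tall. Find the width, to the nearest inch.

193 in

116 × 1.660 = 192.56.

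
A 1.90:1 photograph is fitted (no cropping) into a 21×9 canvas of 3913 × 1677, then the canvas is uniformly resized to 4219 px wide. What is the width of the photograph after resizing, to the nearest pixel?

3435 px

At 3913×1677 the photograph is height-limited, so width = 1677 × 1.900 ≈ 3186.30 px.
Scaling 3913 → 4219 is ×1.0782, so the width becomes 3186.30 × 1.0782 ≈ 3435.47 px.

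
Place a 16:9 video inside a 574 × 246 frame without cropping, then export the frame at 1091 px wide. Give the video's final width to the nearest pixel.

At 574×246 the video is height-limited, so width = 246 × 16/9 ≈ 437.33 px.
Resizing to 1091 px wide multiplies everything by 1.9007: 437.33 → 831.24 px.

831 px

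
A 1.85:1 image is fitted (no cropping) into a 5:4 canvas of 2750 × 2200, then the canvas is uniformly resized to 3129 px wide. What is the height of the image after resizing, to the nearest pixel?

Fitted into 2750×2200, the image spans the width; its height is 2750 / 1.850 ≈ 1486.49 px.
Scaling 2750 → 3129 is ×1.1378, so the height becomes 1486.49 × 1.1378 ≈ 1691.35 px.

1691 px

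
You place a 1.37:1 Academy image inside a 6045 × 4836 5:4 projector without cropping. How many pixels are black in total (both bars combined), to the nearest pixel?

Since 1.370 > 1.250, the image is width-limited.
The image is 6045 / 1.370 ≈ 4412.4088 px tall.
Leftover height: 4836 − 4412.4088 = 423.5912 px.
Across the 6045-px span: 423.5912 × 6045 ≈ 2560609 px.

2560609 pixels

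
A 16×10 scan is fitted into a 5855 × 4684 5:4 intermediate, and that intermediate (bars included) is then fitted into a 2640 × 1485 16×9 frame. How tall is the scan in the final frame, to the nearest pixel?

1160 px

First fit — 16×10 into 5855×4684 spans the width: 5855.00 × 3659.38.
5:4 in 2640×1485: fills the height, so the intermediate becomes 1856.25 × 1485.00 — a scale of ×0.3170.
Applying the same ×0.3170: 3659.38 → 1160.16.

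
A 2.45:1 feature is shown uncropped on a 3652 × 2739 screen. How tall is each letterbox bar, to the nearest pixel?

624 px

2.45:1 (2.450) > 4×3 (1.333), so the feature fills the width.
The feature is 3652 / 2.450 ≈ 1490.61 px tall.
Leftover height: 2739 − 1490.61 = 1248.39 px → 624.19 each side.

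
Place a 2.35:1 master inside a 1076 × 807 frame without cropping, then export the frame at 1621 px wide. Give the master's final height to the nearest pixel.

At 1076×807 the master is width-limited, so height = 1076 / 2.350 ≈ 457.87 px.
Resizing to 1621 px wide multiplies everything by 1.5065: 457.87 → 689.79 px.

690 px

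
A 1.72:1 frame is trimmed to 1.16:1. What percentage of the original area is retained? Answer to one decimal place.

67.4%

The height stays; only width is cut (since 1.16:1 is narrower than 1.72:1).
Fraction kept = (1.160)/(1.720) ≈ 67.44%.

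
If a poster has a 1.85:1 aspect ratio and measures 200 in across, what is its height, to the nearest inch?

200 / 1.850 = 108.11.

108 in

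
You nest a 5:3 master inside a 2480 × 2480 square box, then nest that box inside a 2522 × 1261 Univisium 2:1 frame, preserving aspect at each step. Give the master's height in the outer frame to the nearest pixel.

757 px

Inside the 2480×2480 canvas the master is width-limited at 2480.00 × 1488.00.
square in 2522×1261: fills the height, so the intermediate becomes 1261.00 × 1261.00 — a scale of ×0.5085.
The master scales with it: height 1488.00 × 0.5085 ≈ 756.60.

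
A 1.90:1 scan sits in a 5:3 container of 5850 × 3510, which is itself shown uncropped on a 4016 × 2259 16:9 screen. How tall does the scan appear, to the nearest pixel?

1982 px

1.90:1 in 5850×3510: fills the width, so the scan is 5850.00 × 3078.95.
The 5:3 canvas is height-limited in 4016×2259, giving 3765.00 × 2259.00; scale factor 0.6436.
The scan scales with it: height 3078.95 × 0.6436 ≈ 1981.58.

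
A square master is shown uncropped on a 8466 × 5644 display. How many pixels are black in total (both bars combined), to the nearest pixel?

15927368 pixels

square is narrower than 3×2, so it spans the full height.
The master is 5644 × 1/1 ≈ 5644.0000 px wide.
8466 − 5644.0000 = 2822.0000 px of bars.
That's 2822.0000 × 5644 ≈ 15927368 black pixels.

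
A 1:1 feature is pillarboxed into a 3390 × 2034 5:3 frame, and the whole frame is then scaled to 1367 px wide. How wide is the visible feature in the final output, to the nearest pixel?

820 px

Fitted into 3390×2034, the feature spans the height; its width is 2034 × 1/1 ≈ 2034.00 px.
Scaling 3390 → 1367 is ×0.4032, so the width becomes 2034.00 × 0.4032 ≈ 820.20 px.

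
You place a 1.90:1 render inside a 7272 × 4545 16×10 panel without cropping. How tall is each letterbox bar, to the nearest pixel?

359 px

Since 1.900 > 1.600, the render is width-limited.
That makes the image 3827.37 px tall (7272 / 1.900).
4545 − 3827.37 = 717.63 px of bars (358.82 each).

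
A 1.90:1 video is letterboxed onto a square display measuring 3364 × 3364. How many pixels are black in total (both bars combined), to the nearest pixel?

1.90:1 (1.900) > square (1.000), so the video fills the width.
Content height = 3364 / 1.900 ≈ 1770.5263 px.
Black = 3364 − 1770.5263 = 1593.4737 px.
Across the 3364-px span: 1593.4737 × 3364 ≈ 5360445 px.

5360445 pixels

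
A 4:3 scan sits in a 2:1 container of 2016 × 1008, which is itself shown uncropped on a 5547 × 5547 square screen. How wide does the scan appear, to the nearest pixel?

3698 px

First fit — 4:3 into 2016×1008 spans the height: 1344.00 × 1008.00.
The 2:1 canvas is width-limited in 5547×5547, giving 5547.00 × 2773.50; scale factor 2.7515.
The scan scales with it: width 1344.00 × 2.7515 ≈ 3698.00.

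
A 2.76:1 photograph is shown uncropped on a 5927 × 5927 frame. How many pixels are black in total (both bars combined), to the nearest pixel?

22401311 pixels

2.76:1 is wider than square, so it spans the full width.
Content height = 5927 / 2.760 ≈ 2147.4638 px.
5927 − 2147.4638 = 3779.5362 px of bars.
That's 3779.5362 × 5927 ≈ 22401311 black pixels.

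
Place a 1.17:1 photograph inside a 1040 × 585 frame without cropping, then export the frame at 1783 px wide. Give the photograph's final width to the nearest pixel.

Fitted into 1040×585, the photograph spans the height; its width is 585 × 1.170 ≈ 684.45 px.
Resizing to 1783 px wide multiplies everything by 1.7144: 684.45 → 1173.44 px.

1173 px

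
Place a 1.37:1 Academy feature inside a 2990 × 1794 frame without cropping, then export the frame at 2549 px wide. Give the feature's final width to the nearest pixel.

At 2990×1794 the feature is height-limited, so width = 1794 × 1.370 ≈ 2457.78 px.
Resizing to 2549 px wide multiplies everything by 0.8525: 2457.78 → 2095.28 px.

2095 px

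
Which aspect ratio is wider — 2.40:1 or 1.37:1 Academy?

2.40:1

2.4 and 1.37; 2.4 > 1.37.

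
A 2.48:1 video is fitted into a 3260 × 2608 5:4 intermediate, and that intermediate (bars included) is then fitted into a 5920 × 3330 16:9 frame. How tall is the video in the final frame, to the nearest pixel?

2.48:1 in 3260×2608: fills the width, so the video is 3260.00 × 1314.52.
The 5:4 canvas is height-limited in 5920×3330, giving 4162.50 × 3330.00; scale factor 1.2768.
The video scales with it: height 1314.52 × 1.2768 ≈ 1678.43.

1678 px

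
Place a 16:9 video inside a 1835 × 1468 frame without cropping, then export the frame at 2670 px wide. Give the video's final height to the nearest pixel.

1502 px

In the 1835×1468 frame the video fills the width: height = 1835 × 9/16 ≈ 1032.19 px.
The frame scales by 2670/1835 = 1.4550; 1032.19 × 1.4550 ≈ 1501.88 px.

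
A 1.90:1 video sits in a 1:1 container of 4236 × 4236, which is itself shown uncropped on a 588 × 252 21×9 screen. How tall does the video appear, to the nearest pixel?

133 px

1.90:1 in 4236×4236: fills the width, so the video is 4236.00 × 2229.47.
1:1 in 588×252: fills the height, so the intermediate becomes 252.00 × 252.00 — a scale of ×0.0595.
Applying the same ×0.0595: 2229.47 → 132.63.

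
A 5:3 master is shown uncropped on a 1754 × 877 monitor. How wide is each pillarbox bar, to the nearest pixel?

146 px

Since 1.667 < 2.000, the master is height-limited.
The master is 877 × 5/3 ≈ 1461.67 px wide.
Leftover width: 1754 − 1461.67 = 292.33 px → 146.17 each side.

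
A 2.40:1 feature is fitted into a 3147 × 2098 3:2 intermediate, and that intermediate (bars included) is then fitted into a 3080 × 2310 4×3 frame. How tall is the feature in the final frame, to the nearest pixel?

1283 px

Inside the 3147×2098 canvas the feature is width-limited at 3147.00 × 1311.25.
The 3:2 canvas is width-limited in 3080×2310, giving 3080.00 × 2053.33; scale factor 0.9787.
The feature scales with it: height 1311.25 × 0.9787 ≈ 1283.33.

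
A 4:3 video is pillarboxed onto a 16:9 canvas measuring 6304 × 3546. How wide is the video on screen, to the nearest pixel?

4728 px

4:3 is narrower than 16:9, so it spans the full height.
Content width = 3546 × 4/3 ≈ 4728.00 px.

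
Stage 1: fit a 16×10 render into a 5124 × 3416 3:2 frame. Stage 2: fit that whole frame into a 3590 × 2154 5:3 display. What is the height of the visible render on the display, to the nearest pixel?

2019 px

Inside the 5124×3416 canvas the render is width-limited at 5124.00 × 3202.50.
The 3:2 canvas is height-limited in 3590×2154, giving 3231.00 × 2154.00; scale factor 0.6306.
The render scales with it: height 3202.50 × 0.6306 ≈ 2019.38.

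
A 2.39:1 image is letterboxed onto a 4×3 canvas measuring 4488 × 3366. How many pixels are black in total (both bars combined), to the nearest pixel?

6678933 pixels

2.39:1 is wider than 4×3, so it spans the full width.
That makes the image 1877.8243 px tall (4488 / 2.390).
Leftover height: 3366 − 1877.8243 = 1488.1757 px.
Across the 4488-px span: 1488.1757 × 4488 ≈ 6678933 px.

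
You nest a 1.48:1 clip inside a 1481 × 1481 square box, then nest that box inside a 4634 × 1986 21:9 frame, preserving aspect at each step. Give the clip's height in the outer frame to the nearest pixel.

1342 px

Inside the 1481×1481 canvas the clip is width-limited at 1481.00 × 1000.68.
square in 4634×1986: fills the height, so the intermediate becomes 1986.00 × 1986.00 — a scale of ×1.3410.
Applying the same ×1.3410: 1000.68 → 1341.89.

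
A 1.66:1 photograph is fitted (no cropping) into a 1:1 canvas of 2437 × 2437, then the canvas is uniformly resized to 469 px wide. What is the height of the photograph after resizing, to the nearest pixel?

283 px

At 2437×2437 the photograph is width-limited, so height = 2437 / 1.660 ≈ 1468.07 px.
Resizing to 469 px wide multiplies everything by 0.1924: 1468.07 → 282.53 px.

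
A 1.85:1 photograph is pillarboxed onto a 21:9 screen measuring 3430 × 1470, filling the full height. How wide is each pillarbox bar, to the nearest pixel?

Content width = 1470 × 1.850 ≈ 2719.50 px.
Leftover width: 3430 − 2719.50 = 710.50 px → 355.25 each side.

355 px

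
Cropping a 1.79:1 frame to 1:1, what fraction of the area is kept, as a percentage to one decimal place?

55.9%

The height stays; only width is cut (since 1:1 is narrower than 1.79:1).
(1.000)/(1.790) ≈ 0.559 of the area survives.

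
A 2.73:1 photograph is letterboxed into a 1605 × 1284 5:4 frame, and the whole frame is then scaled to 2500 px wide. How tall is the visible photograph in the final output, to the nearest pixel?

In the 1605×1284 frame the photograph fills the width: height = 1605 / 2.730 ≈ 587.91 px.
Scaling 1605 → 2500 is ×1.5576, so the height becomes 587.91 × 1.5576 ≈ 915.75 px.

916 px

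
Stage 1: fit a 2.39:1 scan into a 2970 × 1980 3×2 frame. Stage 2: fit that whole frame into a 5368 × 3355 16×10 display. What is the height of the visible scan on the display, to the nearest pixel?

2.39:1 in 2970×1980: fills the width, so the scan is 2970.00 × 1242.68.
3×2 in 5368×3355: fills the height, so the intermediate becomes 5032.50 × 3355.00 — a scale of ×1.6944.
The scan scales with it: height 1242.68 × 1.6944 ≈ 2105.65.

2106 px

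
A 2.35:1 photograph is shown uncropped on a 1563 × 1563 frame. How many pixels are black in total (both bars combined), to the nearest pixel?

1403408 pixels

Since 2.350 > 1.000, the photograph is width-limited.
That makes the image 665.1064 px tall (1563 / 2.350).
Leftover height: 1563 − 665.1064 = 897.8936 px.
That's 897.8936 × 1563 ≈ 1403408 black pixels.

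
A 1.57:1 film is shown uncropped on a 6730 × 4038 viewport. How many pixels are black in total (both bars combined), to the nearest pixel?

1576193 pixels

1.57:1 is narrower than 5:3, so it spans the full height.
Content width = 4038 × 1.570 ≈ 6339.6600 px.
Leftover width: 6730 − 6339.6600 = 390.3400 px.
Across the 4038-px span: 390.3400 × 4038 ≈ 1576193 px.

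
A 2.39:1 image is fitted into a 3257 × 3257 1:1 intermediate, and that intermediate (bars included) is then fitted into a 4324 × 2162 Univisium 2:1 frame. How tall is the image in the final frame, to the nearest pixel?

2.39:1 in 3257×3257: fills the width, so the image is 3257.00 × 1362.76.
Second fit — the 1:1 canvas into 4324×2162 spans the height: 2162.00 × 2162.00 (×0.6638 from 3257×3257).
The image scales with it: height 1362.76 × 0.6638 ≈ 904.60.

905 px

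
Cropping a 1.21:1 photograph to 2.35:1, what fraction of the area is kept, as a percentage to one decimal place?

The width stays; only height is cut (since 2.35:1 is wider than 1.21:1).
(1.210)/(2.350) ≈ 0.515 of the area survives.

51.5%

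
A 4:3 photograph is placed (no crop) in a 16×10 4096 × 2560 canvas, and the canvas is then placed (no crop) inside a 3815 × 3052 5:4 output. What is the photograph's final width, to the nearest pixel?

3179 px

4:3 in 4096×2560: fills the height, so the photograph is 3413.33 × 2560.00.
The 16×10 canvas is width-limited in 3815×3052, giving 3815.00 × 2384.38; scale factor 0.9314.
So the photograph's width is 3413.33 × 0.9314 ≈ 3179.17.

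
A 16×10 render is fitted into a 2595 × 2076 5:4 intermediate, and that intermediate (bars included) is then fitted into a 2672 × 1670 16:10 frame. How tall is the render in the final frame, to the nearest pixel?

1305 px

First fit — 16×10 into 2595×2076 spans the width: 2595.00 × 1621.88.
The 5:4 canvas is height-limited in 2672×1670, giving 2087.50 × 1670.00; scale factor 0.8044.
So the render's height is 1621.88 × 0.8044 ≈ 1304.69.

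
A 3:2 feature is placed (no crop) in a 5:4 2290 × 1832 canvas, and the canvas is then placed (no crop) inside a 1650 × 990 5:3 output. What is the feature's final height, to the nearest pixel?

825 px

3:2 in 2290×1832: fills the width, so the feature is 2290.00 × 1526.67.
The 5:4 canvas is height-limited in 1650×990, giving 1237.50 × 990.00; scale factor 0.5404.
So the feature's height is 1526.67 × 0.5404 ≈ 825.00.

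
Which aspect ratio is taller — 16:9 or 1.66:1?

1.66:1

16:9 = 1.778 and 1.66; 1.778 > 1.66. The smaller width-to-height ratio is the taller frame.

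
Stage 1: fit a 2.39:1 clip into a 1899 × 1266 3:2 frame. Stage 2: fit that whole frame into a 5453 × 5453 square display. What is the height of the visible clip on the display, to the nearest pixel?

2.39:1 in 1899×1266: fills the width, so the clip is 1899.00 × 794.56.
Second fit — the 3:2 canvas into 5453×5453 spans the width: 5453.00 × 3635.33 (×2.8715 from 1899×1266).
Applying the same ×2.8715: 794.56 → 2281.59.

2282 px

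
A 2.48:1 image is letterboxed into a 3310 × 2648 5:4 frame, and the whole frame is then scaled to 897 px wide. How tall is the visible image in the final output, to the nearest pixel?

362 px

Fitted into 3310×2648, the image spans the width; its height is 3310 / 2.480 ≈ 1334.68 px.
The frame scales by 897/3310 = 0.2710; 1334.68 × 0.2710 ≈ 361.69 px.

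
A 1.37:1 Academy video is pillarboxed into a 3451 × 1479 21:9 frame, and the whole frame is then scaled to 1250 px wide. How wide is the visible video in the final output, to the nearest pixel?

At 3451×1479 the video is height-limited, so width = 1479 × 1.370 ≈ 2026.23 px.
Scaling 3451 → 1250 is ×0.3622, so the width becomes 2026.23 × 0.3622 ≈ 733.93 px.

734 px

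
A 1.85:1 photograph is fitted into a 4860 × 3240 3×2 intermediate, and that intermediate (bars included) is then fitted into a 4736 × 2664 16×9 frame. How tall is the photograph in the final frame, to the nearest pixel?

First fit — 1.85:1 into 4860×3240 spans the width: 4860.00 × 2627.03.
Second fit — the 3×2 canvas into 4736×2664 spans the height: 3996.00 × 2664.00 (×0.8222 from 4860×3240).
Applying the same ×0.8222: 2627.03 → 2160.00.

2160 px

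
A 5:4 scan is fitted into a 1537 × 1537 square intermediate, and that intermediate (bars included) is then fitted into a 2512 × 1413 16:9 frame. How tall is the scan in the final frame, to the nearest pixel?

1130 px

5:4 in 1537×1537: fills the width, so the scan is 1537.00 × 1229.60.
square in 2512×1413: fills the height, so the intermediate becomes 1413.00 × 1413.00 — a scale of ×0.9193.
The scan scales with it: height 1229.60 × 0.9193 ≈ 1130.40.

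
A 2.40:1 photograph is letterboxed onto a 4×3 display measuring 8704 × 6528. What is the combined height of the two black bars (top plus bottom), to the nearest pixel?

2.40:1 is wider than 4×3, so it spans the full width.
That makes the image 3626.67 px tall (8704 / 2.400).
Leftover height: 6528 − 3626.67 = 2901.33 px.

2901 px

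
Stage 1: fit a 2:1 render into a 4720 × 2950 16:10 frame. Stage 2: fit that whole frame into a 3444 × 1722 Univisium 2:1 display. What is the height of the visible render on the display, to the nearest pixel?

2:1 in 4720×2950: fills the width, so the render is 4720.00 × 2360.00.
The 16:10 canvas is height-limited in 3444×1722, giving 2755.20 × 1722.00; scale factor 0.5837.
The render scales with it: height 2360.00 × 0.5837 ≈ 1377.60.

1378 px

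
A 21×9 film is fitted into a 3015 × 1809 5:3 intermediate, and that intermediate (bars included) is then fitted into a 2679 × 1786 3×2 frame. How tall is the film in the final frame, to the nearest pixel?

1148 px

First fit — 21×9 into 3015×1809 spans the width: 3015.00 × 1292.14.
The 5:3 canvas is width-limited in 2679×1786, giving 2679.00 × 1607.40; scale factor 0.8886.
So the film's height is 1292.14 × 0.8886 ≈ 1148.14.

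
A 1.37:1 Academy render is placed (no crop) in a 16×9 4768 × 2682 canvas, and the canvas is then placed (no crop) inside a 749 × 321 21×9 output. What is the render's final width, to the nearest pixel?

440 px

First fit — 1.37:1 Academy into 4768×2682 spans the height: 3674.34 × 2682.00.
16×9 in 749×321: fills the height, so the intermediate becomes 570.67 × 321.00 — a scale of ×0.1197.
Applying the same ×0.1197: 3674.34 → 439.77.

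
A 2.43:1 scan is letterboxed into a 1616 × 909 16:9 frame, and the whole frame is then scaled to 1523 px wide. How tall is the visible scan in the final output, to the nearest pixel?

627 px

In the 1616×909 frame the scan fills the width: height = 1616 / 2.430 ≈ 665.02 px.
The frame scales by 1523/1616 = 0.9425; 665.02 × 0.9425 ≈ 626.75 px.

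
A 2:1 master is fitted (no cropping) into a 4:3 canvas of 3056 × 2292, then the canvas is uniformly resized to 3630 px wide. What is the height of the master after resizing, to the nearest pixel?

Fitted into 3056×2292, the master spans the width; its height is 3056 × 1/2 ≈ 1528.00 px.
Resizing to 3630 px wide multiplies everything by 1.1878: 1528.00 → 1815.00 px.

1815 px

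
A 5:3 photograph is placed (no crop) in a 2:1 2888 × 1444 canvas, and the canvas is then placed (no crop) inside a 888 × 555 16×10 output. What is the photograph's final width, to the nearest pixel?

740 px

First fit — 5:3 into 2888×1444 spans the height: 2406.67 × 1444.00.
Second fit — the 2:1 canvas into 888×555 spans the width: 888.00 × 444.00 (×0.3075 from 2888×1444).
The photograph scales with it: width 2406.67 × 0.3075 ≈ 740.00.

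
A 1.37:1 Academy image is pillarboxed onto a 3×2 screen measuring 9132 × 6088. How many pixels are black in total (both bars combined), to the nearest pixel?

4818287 pixels

1.37:1 Academy (1.370) < 3×2 (1.500), so the image fills the height.
The image is 6088 × 1.370 ≈ 8340.5600 px wide.
Black = 9132 − 8340.5600 = 791.4400 px.
That's 791.4400 × 6088 ≈ 4818287 black pixels.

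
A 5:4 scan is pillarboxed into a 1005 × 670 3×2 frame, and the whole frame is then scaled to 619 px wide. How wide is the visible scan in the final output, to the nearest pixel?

In the 1005×670 frame the scan fills the height: width = 670 × 5/4 ≈ 837.50 px.
Resizing to 619 px wide multiplies everything by 0.6159: 837.50 → 515.83 px.

516 px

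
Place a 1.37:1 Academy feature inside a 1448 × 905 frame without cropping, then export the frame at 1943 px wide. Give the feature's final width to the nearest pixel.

In the 1448×905 frame the feature fills the height: width = 905 × 1.370 ≈ 1239.85 px.
The frame scales by 1943/1448 = 1.3419; 1239.85 × 1.3419 ≈ 1663.69 px.

1664 px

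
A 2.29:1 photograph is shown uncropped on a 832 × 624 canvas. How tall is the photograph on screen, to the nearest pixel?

363 px

2.29:1 is wider than 4×3, so it spans the full width.
Content height = 832 / 2.290 ≈ 363.32 px.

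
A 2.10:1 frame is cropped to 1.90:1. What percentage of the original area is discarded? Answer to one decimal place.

9.5%

1.90:1 is narrower than 2.10:1, so the crop keeps the full height and trims the width.
Fraction kept = (1.900)/(2.100) ≈ 90.48%, so 9.52% is lost.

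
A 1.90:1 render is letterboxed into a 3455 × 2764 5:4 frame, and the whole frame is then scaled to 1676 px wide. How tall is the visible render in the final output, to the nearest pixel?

In the 3455×2764 frame the render fills the width: height = 3455 / 1.900 ≈ 1818.42 px.
The frame scales by 1676/3455 = 0.4851; 1818.42 × 0.4851 ≈ 882.11 px.

882 px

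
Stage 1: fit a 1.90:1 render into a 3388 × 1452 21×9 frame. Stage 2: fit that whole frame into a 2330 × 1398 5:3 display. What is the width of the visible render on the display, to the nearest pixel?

Inside the 3388×1452 canvas the render is height-limited at 2758.80 × 1452.00.
Second fit — the 21×9 canvas into 2330×1398 spans the width: 2330.00 × 998.57 (×0.6877 from 3388×1452).
So the render's width is 2758.80 × 0.6877 ≈ 1897.29.

1897 px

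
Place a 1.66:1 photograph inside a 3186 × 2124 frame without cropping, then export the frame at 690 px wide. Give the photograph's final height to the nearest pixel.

416 px

At 3186×2124 the photograph is width-limited, so height = 3186 / 1.660 ≈ 1919.28 px.
Resizing to 690 px wide multiplies everything by 0.2166: 1919.28 → 415.66 px.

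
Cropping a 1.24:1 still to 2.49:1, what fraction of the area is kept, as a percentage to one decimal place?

2.49:1 is wider than 1.24:1, so the crop keeps the full width and trims the height.
(1.240)/(2.490) ≈ 0.498 of the area survives.

49.8%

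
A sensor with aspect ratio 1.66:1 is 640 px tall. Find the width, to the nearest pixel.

1062 px

640 × 1.660 = 1062.40.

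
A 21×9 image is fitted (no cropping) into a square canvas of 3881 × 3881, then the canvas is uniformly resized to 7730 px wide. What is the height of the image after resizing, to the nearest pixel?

In the 3881×3881 frame the image fills the width: height = 3881 × 9/21 ≈ 1663.29 px.
Resizing to 7730 px wide multiplies everything by 1.9918: 1663.29 → 3312.86 px.

3313 px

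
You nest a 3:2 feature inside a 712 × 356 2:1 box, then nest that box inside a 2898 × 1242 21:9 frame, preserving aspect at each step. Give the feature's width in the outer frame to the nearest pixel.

3:2 in 712×356: fills the height, so the feature is 534.00 × 356.00.
Second fit — the 2:1 canvas into 2898×1242 spans the height: 2484.00 × 1242.00 (×3.4888 from 712×356).
The feature scales with it: width 534.00 × 3.4888 ≈ 1863.00.

1863 px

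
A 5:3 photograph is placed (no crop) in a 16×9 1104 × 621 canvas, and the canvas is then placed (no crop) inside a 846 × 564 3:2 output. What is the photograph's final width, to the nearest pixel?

Inside the 1104×621 canvas the photograph is height-limited at 1035.00 × 621.00.
16×9 in 846×564: fills the width, so the intermediate becomes 846.00 × 475.88 — a scale of ×0.7663.
Applying the same ×0.7663: 1035.00 → 793.12.

793 px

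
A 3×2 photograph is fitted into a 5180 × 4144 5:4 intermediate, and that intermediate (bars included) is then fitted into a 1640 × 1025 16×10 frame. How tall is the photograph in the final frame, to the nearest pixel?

First fit — 3×2 into 5180×4144 spans the width: 5180.00 × 3453.33.
5:4 in 1640×1025: fills the height, so the intermediate becomes 1281.25 × 1025.00 — a scale of ×0.2473.
Applying the same ×0.2473: 3453.33 → 854.17.

854 px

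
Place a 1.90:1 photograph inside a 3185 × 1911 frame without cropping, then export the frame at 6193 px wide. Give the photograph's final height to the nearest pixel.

Fitted into 3185×1911, the photograph spans the width; its height is 3185 / 1.900 ≈ 1676.32 px.
The frame scales by 6193/3185 = 1.9444; 1676.32 × 1.9444 ≈ 3259.47 px.

3259 px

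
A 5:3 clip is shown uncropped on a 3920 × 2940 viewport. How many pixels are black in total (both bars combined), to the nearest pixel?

2304960 pixels

5:3 (1.667) > 4:3 (1.333), so the clip fills the width.
The clip is 3920 × 3/5 ≈ 2352.0000 px tall.
2940 − 2352.0000 = 588.0000 px of bars.
That's 588.0000 × 3920 ≈ 2304960 black pixels.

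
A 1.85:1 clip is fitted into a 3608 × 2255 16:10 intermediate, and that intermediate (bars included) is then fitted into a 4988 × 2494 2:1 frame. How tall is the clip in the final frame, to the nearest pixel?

1.85:1 in 3608×2255: fills the width, so the clip is 3608.00 × 1950.27.
16:10 in 4988×2494: fills the height, so the intermediate becomes 3990.40 × 2494.00 — a scale of ×1.1060.
So the clip's height is 1950.27 × 1.1060 ≈ 2156.97.

2157 px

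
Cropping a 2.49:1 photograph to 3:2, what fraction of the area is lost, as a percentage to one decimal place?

39.8%

The height stays; only width is cut (since 3:2 is narrower than 2.49:1).
Fraction kept = (1.500)/(2.490) ≈ 60.24%, so 39.76% is lost.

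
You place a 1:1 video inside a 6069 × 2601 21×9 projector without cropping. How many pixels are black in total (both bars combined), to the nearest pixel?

1:1 is narrower than 21×9, so it spans the full height.
Content width = 2601 × 1/1 ≈ 2601.0000 px.
Black = 6069 − 2601.0000 = 3468.0000 px.
Across the 2601-px span: 3468.0000 × 2601 ≈ 9020268 px.

9020268 pixels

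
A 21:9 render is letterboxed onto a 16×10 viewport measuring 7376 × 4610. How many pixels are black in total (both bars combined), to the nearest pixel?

10686770 pixels

Since 2.333 > 1.600, the render is width-limited.
The render is 7376 × 9/21 ≈ 3161.1429 px tall.
4610 − 3161.1429 = 1448.8571 px of bars.
That's 1448.8571 × 7376 ≈ 10686770 black pixels.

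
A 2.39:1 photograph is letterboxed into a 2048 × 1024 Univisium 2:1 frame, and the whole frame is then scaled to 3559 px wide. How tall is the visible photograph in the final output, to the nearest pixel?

1489 px

Fitted into 2048×1024, the photograph spans the width; its height is 2048 / 2.390 ≈ 856.90 px.
Resizing to 3559 px wide multiplies everything by 1.7378: 856.90 → 1489.12 px.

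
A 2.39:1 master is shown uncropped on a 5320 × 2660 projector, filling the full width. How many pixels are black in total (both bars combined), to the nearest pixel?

2309192 pixels

Content height = 5320 / 2.390 ≈ 2225.9414 px.
Black = 2660 − 2225.9414 = 434.0586 px.
That's 434.0586 × 5320 ≈ 2309192 black pixels.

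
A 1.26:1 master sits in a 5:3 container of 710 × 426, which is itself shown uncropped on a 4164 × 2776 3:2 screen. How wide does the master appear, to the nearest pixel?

Inside the 710×426 canvas the master is height-limited at 536.76 × 426.00.
5:3 in 4164×2776: fills the width, so the intermediate becomes 4164.00 × 2498.40 — a scale of ×5.8648.
The master scales with it: width 536.76 × 5.8648 ≈ 3147.98.

3148 px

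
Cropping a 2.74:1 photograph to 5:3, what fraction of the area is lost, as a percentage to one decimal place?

39.2%

5:3 is narrower than 2.74:1, so the crop keeps the full height and trims the width.
Fraction kept = (1.667)/(2.740) ≈ 60.83%, so 39.17% is lost.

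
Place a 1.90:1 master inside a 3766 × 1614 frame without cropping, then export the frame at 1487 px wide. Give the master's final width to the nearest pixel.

1211 px

Fitted into 3766×1614, the master spans the height; its width is 1614 × 1.900 ≈ 3066.60 px.
The frame scales by 1487/3766 = 0.3948; 3066.60 × 0.3948 ≈ 1210.84 px.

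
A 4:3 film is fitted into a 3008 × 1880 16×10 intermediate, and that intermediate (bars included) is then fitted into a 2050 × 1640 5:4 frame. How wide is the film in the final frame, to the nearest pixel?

1708 px

4:3 in 3008×1880: fills the height, so the film is 2506.67 × 1880.00.
16×10 in 2050×1640: fills the width, so the intermediate becomes 2050.00 × 1281.25 — a scale of ×0.6815.
So the film's width is 2506.67 × 0.6815 ≈ 1708.33.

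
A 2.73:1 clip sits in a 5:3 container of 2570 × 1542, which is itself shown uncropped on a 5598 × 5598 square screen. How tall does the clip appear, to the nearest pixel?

2.73:1 in 2570×1542: fills the width, so the clip is 2570.00 × 941.39.
5:3 in 5598×5598: fills the width, so the intermediate becomes 5598.00 × 3358.80 — a scale of ×2.1782.
The clip scales with it: height 941.39 × 2.1782 ≈ 2050.55.

2051 px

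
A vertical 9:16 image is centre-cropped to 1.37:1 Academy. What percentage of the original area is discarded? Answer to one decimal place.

The width stays; only height is cut (since 1.37:1 Academy is wider than vertical 9:16).
Area ratio = (0.562)/(1.370) = 41.06%; the remaining 58.94% is cropped out.

58.9%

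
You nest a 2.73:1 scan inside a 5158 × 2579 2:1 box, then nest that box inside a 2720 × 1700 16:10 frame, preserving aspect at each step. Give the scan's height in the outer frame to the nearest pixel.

First fit — 2.73:1 into 5158×2579 spans the width: 5158.00 × 1889.38.
Second fit — the 2:1 canvas into 2720×1700 spans the width: 2720.00 × 1360.00 (×0.5273 from 5158×2579).
Applying the same ×0.5273: 1889.38 → 996.34.

996 px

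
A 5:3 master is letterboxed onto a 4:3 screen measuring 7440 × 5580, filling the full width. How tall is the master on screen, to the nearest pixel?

4464 px

Content height = 7440 × 3/5 ≈ 4464.00 px.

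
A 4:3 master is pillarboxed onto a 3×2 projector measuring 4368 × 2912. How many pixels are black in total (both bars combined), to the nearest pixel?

1413291 pixels

4:3 (1.333) < 3×2 (1.500), so the master fills the height.
That makes the image 3882.6667 px wide (2912 × 4/3).
Black = 4368 − 3882.6667 = 485.3333 px.
That's 485.3333 × 2912 ≈ 1413291 black pixels.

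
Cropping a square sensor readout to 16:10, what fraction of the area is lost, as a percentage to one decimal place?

37.5%

16:10 is wider than square, so the crop keeps the full width and trims the height.
(1.000)/(1.600) ≈ 0.625 of the area survives, leaving 37.50% discarded.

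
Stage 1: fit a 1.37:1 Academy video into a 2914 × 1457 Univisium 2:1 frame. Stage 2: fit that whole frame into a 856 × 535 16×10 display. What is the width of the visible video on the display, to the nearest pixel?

586 px

1.37:1 Academy in 2914×1457: fills the height, so the video is 1996.09 × 1457.00.
Second fit — the Univisium 2:1 canvas into 856×535 spans the width: 856.00 × 428.00 (×0.2938 from 2914×1457).
Applying the same ×0.2938: 1996.09 → 586.36.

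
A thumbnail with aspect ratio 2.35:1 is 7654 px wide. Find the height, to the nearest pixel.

3257 px

At 2.35:1, 7654 / 2.350 ≈ 3257.02.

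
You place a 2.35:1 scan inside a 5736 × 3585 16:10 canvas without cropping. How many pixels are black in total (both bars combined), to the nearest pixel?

2.35:1 is wider than 16:10, so it spans the full width.
Content height = 5736 / 2.350 ≈ 2440.8511 px.
3585 − 2440.8511 = 1144.1489 px of bars.
Across the 5736-px span: 1144.1489 × 5736 ≈ 6562838 px.

6562838 pixels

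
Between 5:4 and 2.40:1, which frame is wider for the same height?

5:4 = 1.25 and 2.4; 2.4 > 1.25.

2.40:1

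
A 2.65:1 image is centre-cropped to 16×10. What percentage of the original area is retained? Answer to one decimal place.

The height stays; only width is cut (since 16×10 is narrower than 2.65:1).
(1.600)/(2.650) ≈ 0.604 of the area survives.

60.4%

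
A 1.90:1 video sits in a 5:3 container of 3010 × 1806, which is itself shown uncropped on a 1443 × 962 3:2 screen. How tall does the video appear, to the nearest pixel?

759 px

First fit — 1.90:1 into 3010×1806 spans the width: 3010.00 × 1584.21.
The 5:3 canvas is width-limited in 1443×962, giving 1443.00 × 865.80; scale factor 0.4794.
So the video's height is 1584.21 × 0.4794 ≈ 759.47.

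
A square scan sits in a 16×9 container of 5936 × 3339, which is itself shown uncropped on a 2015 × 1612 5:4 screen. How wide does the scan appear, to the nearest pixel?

1133 px

square in 5936×3339: fills the height, so the scan is 3339.00 × 3339.00.
16×9 in 2015×1612: fills the width, so the intermediate becomes 2015.00 × 1133.44 — a scale of ×0.3395.
So the scan's width is 3339.00 × 0.3395 ≈ 1133.44.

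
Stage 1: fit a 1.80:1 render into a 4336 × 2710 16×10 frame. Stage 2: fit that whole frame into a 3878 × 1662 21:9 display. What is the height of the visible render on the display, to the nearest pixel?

1.80:1 in 4336×2710: fills the width, so the render is 4336.00 × 2408.89.
Second fit — the 16×10 canvas into 3878×1662 spans the height: 2659.20 × 1662.00 (×0.6133 from 4336×2710).
The render scales with it: height 2408.89 × 0.6133 ≈ 1477.33.

1477 px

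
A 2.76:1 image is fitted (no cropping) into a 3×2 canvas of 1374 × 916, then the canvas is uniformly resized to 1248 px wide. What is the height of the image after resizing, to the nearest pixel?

Fitted into 1374×916, the image spans the width; its height is 1374 / 2.760 ≈ 497.83 px.
The frame scales by 1248/1374 = 0.9083; 497.83 × 0.9083 ≈ 452.17 px.

452 px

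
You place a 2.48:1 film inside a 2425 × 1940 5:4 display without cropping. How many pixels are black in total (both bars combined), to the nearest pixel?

Since 2.480 > 1.250, the film is width-limited.
Content height = 2425 / 2.480 ≈ 977.8226 px.
Leftover height: 1940 − 977.8226 = 962.1774 px.
That's 962.1774 × 2425 ≈ 2333280 black pixels.

2333280 pixels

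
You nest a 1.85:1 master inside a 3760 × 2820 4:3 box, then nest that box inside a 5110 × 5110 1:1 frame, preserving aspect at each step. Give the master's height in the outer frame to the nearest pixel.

First fit — 1.85:1 into 3760×2820 spans the width: 3760.00 × 2032.43.
4:3 in 5110×5110: fills the width, so the intermediate becomes 5110.00 × 3832.50 — a scale of ×1.3590.
The master scales with it: height 2032.43 × 1.3590 ≈ 2762.16.

2762 px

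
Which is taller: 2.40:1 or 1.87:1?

2.4 and 1.87; 2.4 > 1.87. The smaller width-to-height ratio is the taller frame.

1.87:1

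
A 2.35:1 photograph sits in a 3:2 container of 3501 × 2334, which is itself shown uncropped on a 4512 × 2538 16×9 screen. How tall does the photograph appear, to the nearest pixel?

1620 px

First fit — 2.35:1 into 3501×2334 spans the width: 3501.00 × 1489.79.
The 3:2 canvas is height-limited in 4512×2538, giving 3807.00 × 2538.00; scale factor 1.0874.
Applying the same ×1.0874: 1489.79 → 1620.00.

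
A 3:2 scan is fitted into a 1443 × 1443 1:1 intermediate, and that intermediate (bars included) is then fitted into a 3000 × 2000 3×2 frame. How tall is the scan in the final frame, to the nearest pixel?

1333 px

First fit — 3:2 into 1443×1443 spans the width: 1443.00 × 962.00.
1:1 in 3000×2000: fills the height, so the intermediate becomes 2000.00 × 2000.00 — a scale of ×1.3860.
So the scan's height is 962.00 × 1.3860 ≈ 1333.33.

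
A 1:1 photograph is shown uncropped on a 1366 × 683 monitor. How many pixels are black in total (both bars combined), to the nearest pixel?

466489 pixels

1:1 is narrower than 2:1, so it spans the full height.
That makes the image 683.0000 px wide (683 × 1/1).
Leftover width: 1366 − 683.0000 = 683.0000 px.
That's 683.0000 × 683 ≈ 466489 black pixels.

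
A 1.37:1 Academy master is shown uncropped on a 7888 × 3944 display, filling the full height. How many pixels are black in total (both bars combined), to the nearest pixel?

9799736 pixels

That makes the image 5403.2800 px wide (3944 × 1.370).
Black = 7888 − 5403.2800 = 2484.7200 px.
Across the 3944-px span: 2484.7200 × 3944 ≈ 9799736 px.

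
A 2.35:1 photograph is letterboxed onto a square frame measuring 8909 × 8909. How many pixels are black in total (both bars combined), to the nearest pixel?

Since 2.350 > 1.000, the photograph is width-limited.
That makes the image 3791.0638 px tall (8909 / 2.350).
Black = 8909 − 3791.0638 = 5117.9362 px.
Bar area = 5117.9362 × 8909 ≈ 45595693 px.

45595693 pixels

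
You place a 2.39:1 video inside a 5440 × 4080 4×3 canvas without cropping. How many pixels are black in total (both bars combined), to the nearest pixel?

Since 2.390 > 1.333, the video is width-limited.
The video is 5440 / 2.390 ≈ 2276.1506 px tall.
Black = 4080 − 2276.1506 = 1803.8494 px.
Across the 5440-px span: 1803.8494 × 5440 ≈ 9812941 px.

9812941 pixels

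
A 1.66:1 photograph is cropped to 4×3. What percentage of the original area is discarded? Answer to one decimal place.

4×3 is narrower than 1.66:1, so the crop keeps the full height and trims the width.
Area ratio = (1.333)/(1.660) = 80.32%; the remaining 19.68% is cropped out.

19.7%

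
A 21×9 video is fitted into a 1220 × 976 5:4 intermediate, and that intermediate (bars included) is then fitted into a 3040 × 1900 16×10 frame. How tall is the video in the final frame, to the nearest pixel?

Inside the 1220×976 canvas the video is width-limited at 1220.00 × 522.86.
Second fit — the 5:4 canvas into 3040×1900 spans the height: 2375.00 × 1900.00 (×1.9467 from 1220×976).
The video scales with it: height 522.86 × 1.9467 ≈ 1017.86.

1018 px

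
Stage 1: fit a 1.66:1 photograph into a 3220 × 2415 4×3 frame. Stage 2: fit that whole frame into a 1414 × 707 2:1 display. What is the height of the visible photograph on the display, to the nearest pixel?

568 px

Inside the 3220×2415 canvas the photograph is width-limited at 3220.00 × 1939.76.
Second fit — the 4×3 canvas into 1414×707 spans the height: 942.67 × 707.00 (×0.2928 from 3220×2415).
Applying the same ×0.2928: 1939.76 → 567.87.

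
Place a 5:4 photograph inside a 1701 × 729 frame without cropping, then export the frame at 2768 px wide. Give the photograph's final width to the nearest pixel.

1483 px

Fitted into 1701×729, the photograph spans the height; its width is 729 × 5/4 ≈ 911.25 px.
The frame scales by 2768/1701 = 1.6273; 911.25 × 1.6273 ≈ 1482.86 px.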